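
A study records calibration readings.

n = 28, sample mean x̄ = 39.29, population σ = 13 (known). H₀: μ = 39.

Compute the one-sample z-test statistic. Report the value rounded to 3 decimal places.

SE = σ/√n = 13/√28 = 2.4568
z = (x̄−μ₀)/SE = (39.29−39)/2.4568 = 0.1180

test statistic = 0.118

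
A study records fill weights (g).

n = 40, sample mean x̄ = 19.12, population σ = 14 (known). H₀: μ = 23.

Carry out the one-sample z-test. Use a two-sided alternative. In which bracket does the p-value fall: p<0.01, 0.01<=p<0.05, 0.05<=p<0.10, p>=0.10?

SE = σ/√n = 14/√40 = 2.2136
z = (x̄−μ₀)/SE = (19.12−23)/2.2136 = -1.7528
p-value (two-sided) = 0.07964
→ bracket: 0.05<=p<0.10

p-value bracket: 0.05<=p<0.10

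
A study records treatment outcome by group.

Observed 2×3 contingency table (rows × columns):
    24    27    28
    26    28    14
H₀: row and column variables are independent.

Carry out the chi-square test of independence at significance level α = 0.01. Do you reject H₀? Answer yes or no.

Row totals [79, 68], col totals [50, 55, 42], n=147
χ² = (24−26.87)²/26.87 + (27−29.56)²/29.56 + (28−22.57)²/22.57 + (26−23.13)²/23.13 + (28−25.44)²/25.44 + (14−19.43)²/19.43 = 3.9639
df = 2
p-value (upper-tail) = 0.13780
At α=0.01: p ≥ α → fail to reject H₀

reject H₀: no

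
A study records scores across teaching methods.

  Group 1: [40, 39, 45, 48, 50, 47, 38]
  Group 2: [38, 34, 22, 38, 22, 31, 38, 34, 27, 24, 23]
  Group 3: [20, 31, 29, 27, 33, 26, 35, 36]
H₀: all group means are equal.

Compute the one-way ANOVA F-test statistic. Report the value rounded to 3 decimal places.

Group means [43.86, 30.09, 29.62], grand mean 33.654
SSB = Σnᵢ(x̄ᵢ−x̄)² = 998.243; SSW = ΣΣ(x−x̄ᵢ)² = 781.641
MSB = 998.243/2 = 499.1217; MSW = 781.641/23 = 33.9844
F = MSB/MSW = 14.6868
df = (2, 23)

test statistic = 14.687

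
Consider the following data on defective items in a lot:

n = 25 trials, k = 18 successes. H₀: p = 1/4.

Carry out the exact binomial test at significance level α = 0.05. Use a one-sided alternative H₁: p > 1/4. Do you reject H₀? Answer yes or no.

reject H₀: yes

Exact binomial: n=25, k=18, p₀=1/4=0.2500
P(X≥18) from Σ C(n,i)·p₀^i·(1−p₀)^(n−i)
p-value (one-sided, H₁ greater) = 0.00000
At α=0.05: p < α → reject H₀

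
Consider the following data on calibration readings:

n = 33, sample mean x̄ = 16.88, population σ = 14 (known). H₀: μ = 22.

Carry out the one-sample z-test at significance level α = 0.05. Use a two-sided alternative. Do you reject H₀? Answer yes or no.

reject H₀: yes

SE = σ/√n = 14/√33 = 2.4371
z = (x̄−μ₀)/SE = (16.88−22)/2.4371 = -2.1009
p-value (two-sided) = 0.03565
At α=0.05: p < α → reject H₀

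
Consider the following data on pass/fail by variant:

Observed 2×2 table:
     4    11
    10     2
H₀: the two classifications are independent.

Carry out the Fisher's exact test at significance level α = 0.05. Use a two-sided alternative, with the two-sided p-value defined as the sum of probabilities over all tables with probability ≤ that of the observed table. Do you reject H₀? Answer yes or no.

Margins: r₁=15, r₂=12, c₁=14, c₂=13, n=27
p_obs = C(15,4)·C(12,10)/C(27,14); sum pmf over tables with pmf ≤ p_obs
p-value (two-sided) = 0.00633
At α=0.05: p < α → reject H₀

reject H₀: yes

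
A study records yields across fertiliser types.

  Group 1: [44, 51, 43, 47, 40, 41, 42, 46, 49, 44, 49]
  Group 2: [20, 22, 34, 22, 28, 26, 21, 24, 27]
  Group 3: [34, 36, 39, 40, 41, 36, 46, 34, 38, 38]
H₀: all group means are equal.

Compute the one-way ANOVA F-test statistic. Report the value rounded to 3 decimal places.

Group means [45.09, 24.89, 38.20], grand mean 36.733
SSB = Σnᵢ(x̄ᵢ−x̄)² = 2052.469; SSW = ΣΣ(x−x̄ᵢ)² = 401.398
MSB = 2052.469/2 = 1026.2343; MSW = 401.398/27 = 14.8666
F = MSB/MSW = 69.0296
df = (2, 27)

test statistic = 69.030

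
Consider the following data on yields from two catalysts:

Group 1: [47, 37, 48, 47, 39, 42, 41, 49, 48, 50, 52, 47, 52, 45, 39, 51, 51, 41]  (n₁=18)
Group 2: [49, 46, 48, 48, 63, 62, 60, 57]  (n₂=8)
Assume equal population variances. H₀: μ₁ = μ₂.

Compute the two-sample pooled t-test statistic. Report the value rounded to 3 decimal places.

x̄₁=45.889, s₁=4.874, n₁=18
x̄₂=54.125, s₂=7.080, n₂=8
s_p² = [17·4.874² + 7·7.080²]/24 = 31.4439
SE = √(s_p²·(1/18+1/8)) = 2.3827
t = (45.889−54.125)/2.3827 = -3.4566
df = 24

test statistic = -3.457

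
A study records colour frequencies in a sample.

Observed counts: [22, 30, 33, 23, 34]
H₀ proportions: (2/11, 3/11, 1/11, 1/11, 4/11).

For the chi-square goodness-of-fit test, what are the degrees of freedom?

df = k − 1 = 5 − 1 = 4

degrees of freedom = 4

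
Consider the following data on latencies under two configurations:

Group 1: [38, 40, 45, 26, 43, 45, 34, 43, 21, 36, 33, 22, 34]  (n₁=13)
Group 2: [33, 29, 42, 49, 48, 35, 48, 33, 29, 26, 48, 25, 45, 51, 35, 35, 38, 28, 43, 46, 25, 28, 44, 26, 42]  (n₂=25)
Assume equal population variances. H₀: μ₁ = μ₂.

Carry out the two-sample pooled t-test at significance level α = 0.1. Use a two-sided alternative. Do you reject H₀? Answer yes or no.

reject H₀: no

x̄₁=35.385, s₁=8.231, n₁=13
x̄₂=37.240, s₂=8.772, n₂=25
s_p² = [12·8.231² + 24·8.772²]/36 = 73.8788
SE = √(s_p²·(1/13+1/25)) = 2.9391
t = (35.385−37.240)/2.9391 = -0.6313
df = 36
p-value (two-sided) = 0.53184
At α=0.1: p ≥ α → fail to reject H₀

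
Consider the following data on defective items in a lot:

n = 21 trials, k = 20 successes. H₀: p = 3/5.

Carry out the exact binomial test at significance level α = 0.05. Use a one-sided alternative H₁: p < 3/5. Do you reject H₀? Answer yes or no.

reject H₀: no

Exact binomial: n=21, k=20, p₀=3/5=0.6000
P(X≤20) from Σ C(n,i)·p₀^i·(1−p₀)^(n−i)
p-value (one-sided, H₁ less) = 0.99998
At α=0.05: p ≥ α → fail to reject H₀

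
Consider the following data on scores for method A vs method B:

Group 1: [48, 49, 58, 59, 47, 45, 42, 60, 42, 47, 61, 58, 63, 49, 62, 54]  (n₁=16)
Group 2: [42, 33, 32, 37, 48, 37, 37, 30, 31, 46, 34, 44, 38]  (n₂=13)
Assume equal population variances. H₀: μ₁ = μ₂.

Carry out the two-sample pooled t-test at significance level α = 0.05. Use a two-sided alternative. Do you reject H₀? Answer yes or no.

reject H₀: yes

x̄₁=52.750, s₁=7.371, n₁=16
x̄₂=37.615, s₂=5.824, n₂=13
s_p² = [15·7.371² + 12·5.824²]/27 = 45.2621
SE = √(s_p²·(1/16+1/13)) = 2.5121
t = (52.750−37.615)/2.5121 = 6.0247
df = 27
p-value (two-sided) = 0.00000
At α=0.05: p < α → reject H₀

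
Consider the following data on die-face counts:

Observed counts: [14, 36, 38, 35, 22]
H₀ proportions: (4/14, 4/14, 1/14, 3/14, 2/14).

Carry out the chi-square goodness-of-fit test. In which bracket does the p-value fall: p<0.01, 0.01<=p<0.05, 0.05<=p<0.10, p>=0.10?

n = 145; E_i = n·p_i = [41.43, 41.43, 10.36, 31.07, 20.71]
χ² = (14−41.43)²/41.43 + (36−41.43)²/41.43 + (38−10.36)²/10.36 + (35−31.07)²/31.07 + (22−20.71)²/20.71 = 93.2253
df = 4
p-value (upper-tail) = 0.00000
→ bracket: p<0.01

p-value bracket: p<0.01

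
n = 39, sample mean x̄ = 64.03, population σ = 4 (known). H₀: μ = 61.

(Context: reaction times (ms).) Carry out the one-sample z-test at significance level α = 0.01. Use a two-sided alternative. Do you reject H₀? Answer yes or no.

SE = σ/√n = 4/√39 = 0.6405
z = (x̄−μ₀)/SE = (64.03−61)/0.6405 = 4.7306
p-value (two-sided) = 0.00000
At α=0.01: p < α → reject H₀

reject H₀: yes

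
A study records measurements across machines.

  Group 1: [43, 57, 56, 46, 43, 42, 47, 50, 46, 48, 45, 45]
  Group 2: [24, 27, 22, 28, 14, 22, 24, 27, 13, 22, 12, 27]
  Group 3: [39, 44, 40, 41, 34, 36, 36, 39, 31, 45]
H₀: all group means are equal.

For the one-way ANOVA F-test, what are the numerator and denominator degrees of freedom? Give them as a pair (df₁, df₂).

degrees of freedom = [2, 31]

k = 3 groups, N = 34 total
df = (k−1, N−k) = (3−1, 34−3) = (2, 31)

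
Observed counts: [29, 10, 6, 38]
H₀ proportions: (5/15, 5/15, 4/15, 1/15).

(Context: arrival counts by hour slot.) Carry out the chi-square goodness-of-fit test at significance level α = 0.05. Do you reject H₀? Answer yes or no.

reject H₀: yes

n = 83; E_i = n·p_i = [27.67, 27.67, 22.13, 5.53]
χ² = (29−27.67)²/27.67 + (10−27.67)²/27.67 + (6−22.13)²/22.13 + (38−5.53)²/5.53 = 213.6024
df = 3
p-value (upper-tail) = 0.00000
At α=0.05: p < α → reject H₀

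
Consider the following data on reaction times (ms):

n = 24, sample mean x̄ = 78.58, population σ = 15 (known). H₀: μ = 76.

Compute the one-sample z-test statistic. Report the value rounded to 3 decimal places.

test statistic = 0.843

SE = σ/√n = 15/√24 = 3.0619
z = (x̄−μ₀)/SE = (78.58−76)/3.0619 = 0.8426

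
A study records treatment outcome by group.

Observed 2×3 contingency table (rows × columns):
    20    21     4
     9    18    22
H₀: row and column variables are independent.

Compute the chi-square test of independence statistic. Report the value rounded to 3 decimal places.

test statistic = 16.725

Row totals [45, 49], col totals [29, 39, 26], n=94
χ² = (20−13.88)²/13.88 + (21−18.67)²/18.67 + (4−12.45)²/12.45 + (9−15.12)²/15.12 + (18−20.33)²/20.33 + (22−13.55)²/13.55 = 16.7248
df = 2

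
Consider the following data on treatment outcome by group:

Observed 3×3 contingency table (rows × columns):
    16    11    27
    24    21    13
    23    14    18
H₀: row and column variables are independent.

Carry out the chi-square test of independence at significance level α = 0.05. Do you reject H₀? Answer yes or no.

Row totals [54, 58, 55], col totals [63, 46, 58], n=167
χ² = (16−20.37)²/20.37 + (11−14.87)²/14.87 + (27−18.75)²/18.75 + (24−21.88)²/21.88 + (21−15.98)²/15.98 + (13−20.14)²/20.14 + (23−20.75)²/20.75 + (14−15.15)²/15.15 + (18−19.10)²/19.10 = 10.2861
df = 4
p-value (upper-tail) = 0.03588
At α=0.05: p < α → reject H₀

reject H₀: yes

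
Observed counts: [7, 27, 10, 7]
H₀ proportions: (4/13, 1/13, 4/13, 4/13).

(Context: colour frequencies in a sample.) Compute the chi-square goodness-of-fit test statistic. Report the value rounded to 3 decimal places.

test statistic = 147.441

n = 51; E_i = n·p_i = [15.69, 3.92, 15.69, 15.69]
χ² = (7−15.69)²/15.69 + (27−3.92)²/3.92 + (10−15.69)²/15.69 + (7−15.69)²/15.69 = 147.4412
df = 3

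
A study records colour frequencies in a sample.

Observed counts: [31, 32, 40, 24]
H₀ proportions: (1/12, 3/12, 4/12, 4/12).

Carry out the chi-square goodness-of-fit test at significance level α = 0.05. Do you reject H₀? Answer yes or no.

reject H₀: yes

n = 127; E_i = n·p_i = [10.58, 31.75, 42.33, 42.33]
χ² = (31−10.58)²/10.58 + (32−31.75)²/31.75 + (40−42.33)²/42.33 + (24−42.33)²/42.33 = 47.4567
df = 3
p-value (upper-tail) = 0.00000
At α=0.05: p < α → reject H₀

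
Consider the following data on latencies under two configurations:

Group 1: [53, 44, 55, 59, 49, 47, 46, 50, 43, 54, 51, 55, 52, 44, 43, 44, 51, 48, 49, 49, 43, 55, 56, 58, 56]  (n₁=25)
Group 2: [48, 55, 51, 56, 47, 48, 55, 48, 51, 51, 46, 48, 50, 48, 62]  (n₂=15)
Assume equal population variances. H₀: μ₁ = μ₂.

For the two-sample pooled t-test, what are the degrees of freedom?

degrees of freedom = 38

df = n₁ + n₂ − 2 = 25 + 15 − 2 = 38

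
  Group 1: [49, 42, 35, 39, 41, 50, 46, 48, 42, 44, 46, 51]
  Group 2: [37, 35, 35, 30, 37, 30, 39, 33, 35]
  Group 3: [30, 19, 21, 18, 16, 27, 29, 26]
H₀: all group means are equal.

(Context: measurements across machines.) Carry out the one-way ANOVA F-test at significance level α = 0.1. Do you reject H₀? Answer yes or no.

Group means [44.42, 34.56, 23.25], grand mean 35.517
SSB = Σnᵢ(x̄ᵢ−x̄)² = 2162.602; SSW = ΣΣ(x−x̄ᵢ)² = 534.639
MSB = 2162.602/2 = 1081.3012; MSW = 534.639/26 = 20.5630
F = MSB/MSW = 52.5847
df = (2, 26)
p-value (upper-tail) = 0.00000
At α=0.1: p < α → reject H₀

reject H₀: yes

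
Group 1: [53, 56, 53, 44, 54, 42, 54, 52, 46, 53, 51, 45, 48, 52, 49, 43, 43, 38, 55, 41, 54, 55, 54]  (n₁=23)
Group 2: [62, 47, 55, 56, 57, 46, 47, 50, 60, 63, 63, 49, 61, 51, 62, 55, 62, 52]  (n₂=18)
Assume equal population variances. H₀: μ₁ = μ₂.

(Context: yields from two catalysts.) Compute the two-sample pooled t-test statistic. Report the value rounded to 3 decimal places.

test statistic = -3.385

x̄₁=49.348, s₁=5.416, n₁=23
x̄₂=55.444, s₂=6.099, n₂=18
s_p² = [22·5.416² + 17·6.099²]/39 = 32.7606
SE = √(s_p²·(1/23+1/18)) = 1.8012
t = (49.348−55.444)/1.8012 = -3.3847
df = 39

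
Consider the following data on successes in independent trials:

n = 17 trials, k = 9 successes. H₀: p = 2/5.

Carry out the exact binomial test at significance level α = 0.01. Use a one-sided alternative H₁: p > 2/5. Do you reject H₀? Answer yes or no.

Exact binomial: n=17, k=9, p₀=2/5=0.4000
P(X≥9) from Σ C(n,i)·p₀^i·(1−p₀)^(n−i)
p-value (one-sided, H₁ greater) = 0.19894
At α=0.01: p ≥ α → fail to reject H₀

reject H₀: no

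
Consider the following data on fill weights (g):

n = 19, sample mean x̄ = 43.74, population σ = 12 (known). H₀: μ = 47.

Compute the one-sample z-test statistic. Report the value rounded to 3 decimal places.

SE = σ/√n = 12/√19 = 2.7530
z = (x̄−μ₀)/SE = (43.74−47)/2.7530 = -1.1842

test statistic = -1.184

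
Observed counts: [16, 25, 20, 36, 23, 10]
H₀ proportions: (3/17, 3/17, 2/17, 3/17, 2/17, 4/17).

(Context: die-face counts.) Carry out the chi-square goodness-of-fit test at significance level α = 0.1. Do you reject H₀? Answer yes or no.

reject H₀: yes

n = 130; E_i = n·p_i = [22.94, 22.94, 15.29, 22.94, 15.29, 30.59]
χ² = (16−22.94)²/22.94 + (25−22.94)²/22.94 + (20−15.29)²/15.29 + (36−22.94)²/22.94 + (23−15.29)²/15.29 + (10−30.59)²/30.59 = 28.9064
df = 5
p-value (upper-tail) = 0.00002
At α=0.1: p < α → reject H₀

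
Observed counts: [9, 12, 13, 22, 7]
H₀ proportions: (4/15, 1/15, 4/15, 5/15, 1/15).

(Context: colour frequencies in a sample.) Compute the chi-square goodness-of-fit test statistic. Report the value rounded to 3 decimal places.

test statistic = 20.881

n = 63; E_i = n·p_i = [16.80, 4.20, 16.80, 21.00, 4.20]
χ² = (9−16.80)²/16.80 + (12−4.20)²/4.20 + (13−16.80)²/16.80 + (22−21.00)²/21.00 + (7−4.20)²/4.20 = 20.8810
df = 4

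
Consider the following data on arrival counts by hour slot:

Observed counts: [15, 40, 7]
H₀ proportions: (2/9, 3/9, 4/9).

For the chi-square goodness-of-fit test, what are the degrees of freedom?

degrees of freedom = 2

df = k − 1 = 3 − 1 = 2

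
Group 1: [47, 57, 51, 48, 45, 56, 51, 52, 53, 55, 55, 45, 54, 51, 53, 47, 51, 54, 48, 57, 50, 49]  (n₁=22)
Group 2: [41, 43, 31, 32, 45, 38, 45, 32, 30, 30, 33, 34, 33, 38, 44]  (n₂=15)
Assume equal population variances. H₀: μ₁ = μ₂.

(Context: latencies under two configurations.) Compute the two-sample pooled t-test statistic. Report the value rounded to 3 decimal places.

x̄₁=51.318, s₁=3.657, n₁=22
x̄₂=36.600, s₂=5.692, n₂=15
s_p² = [21·3.657² + 14·5.692²]/35 = 20.9821
SE = √(s_p²·(1/22+1/15)) = 1.5338
t = (51.318−36.600)/1.5338 = 9.5959
df = 35

test statistic = 9.596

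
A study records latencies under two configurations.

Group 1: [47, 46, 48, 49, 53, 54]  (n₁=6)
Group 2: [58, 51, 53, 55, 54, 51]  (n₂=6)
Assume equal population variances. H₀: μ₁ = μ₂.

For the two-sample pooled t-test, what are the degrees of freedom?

df = n₁ + n₂ − 2 = 6 + 6 − 2 = 10

degrees of freedom = 10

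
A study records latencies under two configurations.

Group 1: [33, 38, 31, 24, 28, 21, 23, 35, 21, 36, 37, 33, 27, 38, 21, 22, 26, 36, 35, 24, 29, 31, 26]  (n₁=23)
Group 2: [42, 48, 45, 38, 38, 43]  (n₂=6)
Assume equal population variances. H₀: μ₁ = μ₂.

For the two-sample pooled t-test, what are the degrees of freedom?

df = n₁ + n₂ − 2 = 23 + 6 − 2 = 27

degrees of freedom = 27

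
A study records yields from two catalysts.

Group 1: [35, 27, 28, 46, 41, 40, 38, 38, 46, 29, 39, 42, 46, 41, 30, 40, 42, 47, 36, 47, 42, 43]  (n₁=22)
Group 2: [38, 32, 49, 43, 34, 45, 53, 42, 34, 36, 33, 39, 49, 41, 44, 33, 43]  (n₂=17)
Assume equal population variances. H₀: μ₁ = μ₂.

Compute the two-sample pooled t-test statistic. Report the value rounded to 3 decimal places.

test statistic = -0.616

x̄₁=39.227, s₁=6.172, n₁=22
x̄₂=40.471, s₂=6.355, n₂=17
s_p² = [21·6.172² + 16·6.355²]/37 = 39.0838
SE = √(s_p²·(1/22+1/17)) = 2.0188
t = (39.227−40.471)/2.0188 = -0.6159
df = 37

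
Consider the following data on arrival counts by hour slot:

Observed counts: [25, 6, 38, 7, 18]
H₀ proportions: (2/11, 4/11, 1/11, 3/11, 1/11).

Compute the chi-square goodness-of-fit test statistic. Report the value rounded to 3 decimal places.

n = 94; E_i = n·p_i = [17.09, 34.18, 8.55, 25.64, 8.55]
χ² = (25−17.09)²/17.09 + (6−34.18)²/34.18 + (38−8.55)²/8.55 + (7−25.64)²/25.64 + (18−8.55)²/8.55 = 152.4273
df = 4

test statistic = 152.427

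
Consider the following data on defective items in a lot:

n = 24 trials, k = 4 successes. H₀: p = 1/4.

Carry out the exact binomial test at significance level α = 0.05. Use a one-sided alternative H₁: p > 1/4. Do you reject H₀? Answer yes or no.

Exact binomial: n=24, k=4, p₀=1/4=0.2500
P(X≥4) from Σ C(n,i)·p₀^i·(1−p₀)^(n−i)
p-value (one-sided, H₁ greater) = 0.88498
At α=0.05: p ≥ α → fail to reject H₀

reject H₀: no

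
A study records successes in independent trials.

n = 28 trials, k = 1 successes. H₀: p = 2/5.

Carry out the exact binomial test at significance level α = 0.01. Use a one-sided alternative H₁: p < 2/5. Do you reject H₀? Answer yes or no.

reject H₀: yes

Exact binomial: n=28, k=1, p₀=2/5=0.4000
P(X≤1) from Σ C(n,i)·p₀^i·(1−p₀)^(n−i)
p-value (one-sided, H₁ less) = 0.00001
At α=0.01: p < α → reject H₀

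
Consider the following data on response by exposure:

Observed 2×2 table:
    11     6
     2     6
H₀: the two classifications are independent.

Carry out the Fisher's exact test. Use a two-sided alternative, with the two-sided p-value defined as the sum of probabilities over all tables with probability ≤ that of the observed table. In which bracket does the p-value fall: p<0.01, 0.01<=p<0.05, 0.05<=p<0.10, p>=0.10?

p-value bracket: 0.05<=p<0.10

Margins: r₁=17, r₂=8, c₁=13, c₂=12, n=25
p_obs = C(17,11)·C(8,2)/C(25,13); sum pmf over tables with pmf ≤ p_obs
p-value (two-sided) = 0.09684
→ bracket: 0.05<=p<0.10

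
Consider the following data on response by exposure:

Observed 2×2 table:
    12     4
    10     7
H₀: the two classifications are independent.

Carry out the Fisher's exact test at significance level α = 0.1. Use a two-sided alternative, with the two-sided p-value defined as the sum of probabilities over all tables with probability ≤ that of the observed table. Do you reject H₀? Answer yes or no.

reject H₀: no

Margins: r₁=16, r₂=17, c₁=22, c₂=11, n=33
p_obs = C(16,12)·C(17,10)/C(33,22); sum pmf over tables with pmf ≤ p_obs
p-value (two-sided) = 0.46464
At α=0.1: p ≥ α → fail to reject H₀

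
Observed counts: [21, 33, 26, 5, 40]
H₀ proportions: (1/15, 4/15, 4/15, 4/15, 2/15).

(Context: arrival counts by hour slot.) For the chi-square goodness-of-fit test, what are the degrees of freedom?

df = k − 1 = 5 − 1 = 4

degrees of freedom = 4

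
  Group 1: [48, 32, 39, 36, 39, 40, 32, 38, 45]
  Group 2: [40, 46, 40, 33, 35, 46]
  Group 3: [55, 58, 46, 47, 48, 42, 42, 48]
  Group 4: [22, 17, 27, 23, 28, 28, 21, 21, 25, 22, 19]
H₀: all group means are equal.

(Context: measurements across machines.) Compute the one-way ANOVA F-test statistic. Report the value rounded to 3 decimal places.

Group means [38.78, 40.00, 48.25, 23.00], grand mean 36.118
SSB = Σnᵢ(x̄ᵢ−x̄)² = 3224.474; SSW = ΣΣ(x−x̄ᵢ)² = 729.056
MSB = 3224.474/3 = 1074.8246; MSW = 729.056/30 = 24.3019
F = MSB/MSW = 44.2281
df = (3, 30)

test statistic = 44.228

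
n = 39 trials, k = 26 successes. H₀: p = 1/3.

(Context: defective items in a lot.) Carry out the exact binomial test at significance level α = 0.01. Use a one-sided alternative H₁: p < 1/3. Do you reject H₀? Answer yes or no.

reject H₀: no

Exact binomial: n=39, k=26, p₀=1/3=0.3333
P(X≤26) from Σ C(n,i)·p₀^i·(1−p₀)^(n−i)
p-value (one-sided, H₁ less) = 1.00000
At α=0.01: p ≥ α → fail to reject H₀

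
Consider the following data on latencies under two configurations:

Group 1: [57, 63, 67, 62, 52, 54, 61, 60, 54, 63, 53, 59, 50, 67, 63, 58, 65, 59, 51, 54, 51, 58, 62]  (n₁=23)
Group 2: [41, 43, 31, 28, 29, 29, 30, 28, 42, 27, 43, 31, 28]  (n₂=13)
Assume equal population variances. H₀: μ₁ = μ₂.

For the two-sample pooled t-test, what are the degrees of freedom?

df = n₁ + n₂ − 2 = 23 + 13 − 2 = 34

degrees of freedom = 34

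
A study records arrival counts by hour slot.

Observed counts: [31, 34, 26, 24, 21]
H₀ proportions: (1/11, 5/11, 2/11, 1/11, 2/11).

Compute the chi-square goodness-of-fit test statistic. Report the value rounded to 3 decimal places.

test statistic = 52.189

n = 136; E_i = n·p_i = [12.36, 61.82, 24.73, 12.36, 24.73]
χ² = (31−12.36)²/12.36 + (34−61.82)²/61.82 + (26−24.73)²/24.73 + (24−12.36)²/12.36 + (21−24.73)²/24.73 = 52.1890
df = 4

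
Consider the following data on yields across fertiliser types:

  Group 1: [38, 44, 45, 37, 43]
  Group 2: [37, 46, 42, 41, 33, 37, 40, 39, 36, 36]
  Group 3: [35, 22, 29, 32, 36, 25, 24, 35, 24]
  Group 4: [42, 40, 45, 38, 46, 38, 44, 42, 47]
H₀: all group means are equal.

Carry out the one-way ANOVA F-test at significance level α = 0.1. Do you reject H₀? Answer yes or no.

Group means [41.40, 38.70, 29.11, 42.44], grand mean 37.515
SSB = Σnᵢ(x̄ᵢ−x̄)² = 943.831; SSW = ΣΣ(x−x̄ᵢ)² = 510.411
MSB = 943.831/3 = 314.6104; MSW = 510.411/29 = 17.6004
F = MSB/MSW = 17.8752
df = (3, 29)
p-value (upper-tail) = 0.00000
At α=0.1: p < α → reject H₀

reject H₀: yes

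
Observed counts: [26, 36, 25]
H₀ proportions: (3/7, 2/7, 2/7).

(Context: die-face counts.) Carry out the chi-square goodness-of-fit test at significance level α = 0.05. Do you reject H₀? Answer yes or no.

n = 87; E_i = n·p_i = [37.29, 24.86, 24.86]
χ² = (26−37.29)²/37.29 + (36−24.86)²/24.86 + (25−24.86)²/24.86 = 8.4119
df = 2
p-value (upper-tail) = 0.01491
At α=0.05: p < α → reject H₀

reject H₀: yes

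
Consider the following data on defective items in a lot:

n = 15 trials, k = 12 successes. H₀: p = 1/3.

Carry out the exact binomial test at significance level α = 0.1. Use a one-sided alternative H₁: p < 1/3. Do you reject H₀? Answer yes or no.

reject H₀: no

Exact binomial: n=15, k=12, p₀=1/3=0.3333
P(X≤12) from Σ C(n,i)·p₀^i·(1−p₀)^(n−i)
p-value (one-sided, H₁ less) = 0.99997
At α=0.1: p ≥ α → fail to reject H₀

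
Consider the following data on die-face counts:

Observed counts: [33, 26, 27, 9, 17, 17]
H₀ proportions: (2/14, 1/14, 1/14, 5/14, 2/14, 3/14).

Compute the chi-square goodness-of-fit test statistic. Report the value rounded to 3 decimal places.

test statistic = 110.469

n = 129; E_i = n·p_i = [18.43, 9.21, 9.21, 46.07, 18.43, 27.64]
χ² = (33−18.43)²/18.43 + (26−9.21)²/9.21 + (27−9.21)²/9.21 + (9−46.07)²/46.07 + (17−18.43)²/18.43 + (17−27.64)²/27.64 = 110.4687
df = 5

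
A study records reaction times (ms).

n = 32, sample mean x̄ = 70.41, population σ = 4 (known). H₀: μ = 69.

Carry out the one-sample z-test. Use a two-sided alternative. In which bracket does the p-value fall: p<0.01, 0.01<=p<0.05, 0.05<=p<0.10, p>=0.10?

SE = σ/√n = 4/√32 = 0.7071
z = (x̄−μ₀)/SE = (70.41−69)/0.7071 = 1.9940
p-value (two-sided) = 0.04615
→ bracket: 0.01<=p<0.05

p-value bracket: 0.01<=p<0.05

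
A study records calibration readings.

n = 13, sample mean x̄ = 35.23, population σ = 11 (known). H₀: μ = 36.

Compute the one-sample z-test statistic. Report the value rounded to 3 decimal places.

test statistic = -0.252

SE = σ/√n = 11/√13 = 3.0509
z = (x̄−μ₀)/SE = (35.23−36)/3.0509 = -0.2524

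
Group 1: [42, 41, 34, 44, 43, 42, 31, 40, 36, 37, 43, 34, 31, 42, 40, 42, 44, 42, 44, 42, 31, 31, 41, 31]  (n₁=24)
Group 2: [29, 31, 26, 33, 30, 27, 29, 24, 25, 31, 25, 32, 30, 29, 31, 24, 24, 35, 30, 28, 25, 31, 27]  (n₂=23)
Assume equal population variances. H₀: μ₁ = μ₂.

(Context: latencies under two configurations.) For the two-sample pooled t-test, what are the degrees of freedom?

df = n₁ + n₂ − 2 = 24 + 23 − 2 = 45

degrees of freedom = 45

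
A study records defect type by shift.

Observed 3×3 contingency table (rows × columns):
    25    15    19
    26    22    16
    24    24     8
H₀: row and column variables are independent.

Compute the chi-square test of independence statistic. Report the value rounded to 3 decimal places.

test statistic = 6.484

Row totals [59, 64, 56], col totals [75, 61, 43], n=179
χ² = (25−24.72)²/24.72 + (15−20.11)²/20.11 + (19−14.17)²/14.17 + (26−26.82)²/26.82 + (22−21.81)²/21.81 + (16−15.37)²/15.37 + (24−23.46)²/23.46 + (24−19.08)²/19.08 + (8−13.45)²/13.45 = 6.4844
df = 4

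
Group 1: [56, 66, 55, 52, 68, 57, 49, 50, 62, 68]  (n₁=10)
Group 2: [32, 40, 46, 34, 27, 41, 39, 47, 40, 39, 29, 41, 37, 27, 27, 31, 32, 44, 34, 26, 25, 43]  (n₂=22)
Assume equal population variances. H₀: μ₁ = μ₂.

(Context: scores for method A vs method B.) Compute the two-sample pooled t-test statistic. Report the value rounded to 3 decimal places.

x̄₁=58.300, s₁=7.258, n₁=10
x̄₂=35.500, s₂=6.926, n₂=22
s_p² = [9·7.258² + 21·6.926²]/30 = 49.3867
SE = √(s_p²·(1/10+1/22)) = 2.6802
t = (58.300−35.500)/2.6802 = 8.5068
df = 30

test statistic = 8.507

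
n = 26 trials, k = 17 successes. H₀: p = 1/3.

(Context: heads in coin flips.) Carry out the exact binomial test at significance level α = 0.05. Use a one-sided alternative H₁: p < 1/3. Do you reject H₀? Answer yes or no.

Exact binomial: n=26, k=17, p₀=1/3=0.3333
P(X≤17) from Σ C(n,i)·p₀^i·(1−p₀)^(n−i)
p-value (one-sided, H₁ less) = 0.99980
At α=0.05: p ≥ α → fail to reject H₀

reject H₀: no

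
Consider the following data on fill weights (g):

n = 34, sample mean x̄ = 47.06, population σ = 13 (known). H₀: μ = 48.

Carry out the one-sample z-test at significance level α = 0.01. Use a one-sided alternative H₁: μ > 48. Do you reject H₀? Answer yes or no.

reject H₀: no

SE = σ/√n = 13/√34 = 2.2295
z = (x̄−μ₀)/SE = (47.06−48)/2.2295 = -0.4216
p-value (one-sided, H₁ greater) = 0.66335
At α=0.01: p ≥ α → fail to reject H₀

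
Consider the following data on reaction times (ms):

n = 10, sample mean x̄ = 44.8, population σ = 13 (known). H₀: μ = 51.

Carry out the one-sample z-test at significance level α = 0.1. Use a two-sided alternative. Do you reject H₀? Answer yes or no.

reject H₀: no

SE = σ/√n = 13/√10 = 4.1110
z = (x̄−μ₀)/SE = (44.8−51)/4.1110 = -1.5082
p-value (two-sided) = 0.13151
At α=0.1: p ≥ α → fail to reject H₀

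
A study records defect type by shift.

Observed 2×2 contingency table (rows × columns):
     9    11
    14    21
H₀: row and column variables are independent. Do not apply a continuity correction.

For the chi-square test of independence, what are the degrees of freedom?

df = (r−1)(c−1) = (2−1)·(2−1) = 1

degrees of freedom = 1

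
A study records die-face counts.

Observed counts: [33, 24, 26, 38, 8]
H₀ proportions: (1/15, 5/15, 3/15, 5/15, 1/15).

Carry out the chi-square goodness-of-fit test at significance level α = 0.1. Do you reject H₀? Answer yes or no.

n = 129; E_i = n·p_i = [8.60, 43.00, 25.80, 43.00, 8.60]
χ² = (33−8.60)²/8.60 + (24−43.00)²/43.00 + (26−25.80)²/25.80 + (38−43.00)²/43.00 + (8−8.60)²/8.60 = 78.2481
df = 4
p-value (upper-tail) = 0.00000
At α=0.1: p < α → reject H₀

reject H₀: yes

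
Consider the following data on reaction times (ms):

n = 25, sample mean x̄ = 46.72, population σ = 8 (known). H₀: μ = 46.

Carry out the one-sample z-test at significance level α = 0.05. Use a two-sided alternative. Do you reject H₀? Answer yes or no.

reject H₀: no

SE = σ/√n = 8/√25 = 1.6000
z = (x̄−μ₀)/SE = (46.72−46)/1.6000 = 0.4500
p-value (two-sided) = 0.65271
At α=0.05: p ≥ α → fail to reject H₀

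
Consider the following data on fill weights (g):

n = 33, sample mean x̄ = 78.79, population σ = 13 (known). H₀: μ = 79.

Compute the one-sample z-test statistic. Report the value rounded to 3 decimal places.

SE = σ/√n = 13/√33 = 2.2630
z = (x̄−μ₀)/SE = (78.79−79)/2.2630 = -0.0928

test statistic = -0.093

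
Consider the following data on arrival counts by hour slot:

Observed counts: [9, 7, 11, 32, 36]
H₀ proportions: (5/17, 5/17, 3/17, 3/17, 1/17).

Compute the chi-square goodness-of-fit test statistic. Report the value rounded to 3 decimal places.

n = 95; E_i = n·p_i = [27.94, 27.94, 16.76, 16.76, 5.59]
χ² = (9−27.94)²/27.94 + (7−27.94)²/27.94 + (11−16.76)²/16.76 + (32−16.76)²/16.76 + (36−5.59)²/5.59 = 209.8667
df = 4

test statistic = 209.867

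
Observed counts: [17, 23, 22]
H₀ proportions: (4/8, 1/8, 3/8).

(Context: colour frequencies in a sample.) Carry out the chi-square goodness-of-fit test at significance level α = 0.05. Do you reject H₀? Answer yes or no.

n = 62; E_i = n·p_i = [31.00, 7.75, 23.25]
χ² = (17−31.00)²/31.00 + (23−7.75)²/7.75 + (22−23.25)²/23.25 = 36.3978
df = 2
p-value (upper-tail) = 0.00000
At α=0.05: p < α → reject H₀

reject H₀: yes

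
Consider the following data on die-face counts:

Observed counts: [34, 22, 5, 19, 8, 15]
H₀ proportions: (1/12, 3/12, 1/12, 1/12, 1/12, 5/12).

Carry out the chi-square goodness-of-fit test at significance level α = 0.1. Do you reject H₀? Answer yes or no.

reject H₀: yes

n = 103; E_i = n·p_i = [8.58, 25.75, 8.58, 8.58, 8.58, 42.92]
χ² = (34−8.58)²/8.58 + (22−25.75)²/25.75 + (5−8.58)²/8.58 + (19−8.58)²/8.58 + (8−8.58)²/8.58 + (15−42.92)²/42.92 = 108.1456
df = 5
p-value (upper-tail) = 0.00000
At α=0.1: p < α → reject H₀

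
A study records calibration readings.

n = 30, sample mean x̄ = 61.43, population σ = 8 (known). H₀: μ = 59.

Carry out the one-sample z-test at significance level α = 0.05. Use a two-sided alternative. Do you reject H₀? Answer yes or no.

SE = σ/√n = 8/√30 = 1.4606
z = (x̄−μ₀)/SE = (61.43−59)/1.4606 = 1.6637
p-value (two-sided) = 0.09617
At α=0.05: p ≥ α → fail to reject H₀

reject H₀: no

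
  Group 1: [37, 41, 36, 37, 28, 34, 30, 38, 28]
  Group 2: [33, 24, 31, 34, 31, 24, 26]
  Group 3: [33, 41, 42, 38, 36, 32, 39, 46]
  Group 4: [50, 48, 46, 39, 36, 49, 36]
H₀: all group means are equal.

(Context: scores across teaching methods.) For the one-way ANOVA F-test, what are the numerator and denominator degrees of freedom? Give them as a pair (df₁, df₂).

degrees of freedom = [3, 27]

k = 4 groups, N = 31 total
df = (k−1, N−k) = (4−1, 31−4) = (3, 27)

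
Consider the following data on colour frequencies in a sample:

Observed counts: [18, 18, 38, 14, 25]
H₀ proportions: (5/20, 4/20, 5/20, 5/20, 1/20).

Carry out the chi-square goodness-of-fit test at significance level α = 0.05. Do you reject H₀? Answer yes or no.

n = 113; E_i = n·p_i = [28.25, 22.60, 28.25, 28.25, 5.65]
χ² = (18−28.25)²/28.25 + (18−22.60)²/22.60 + (38−28.25)²/28.25 + (14−28.25)²/28.25 + (25−5.65)²/5.65 = 81.4779
df = 4
p-value (upper-tail) = 0.00000
At α=0.05: p < α → reject H₀

reject H₀: yes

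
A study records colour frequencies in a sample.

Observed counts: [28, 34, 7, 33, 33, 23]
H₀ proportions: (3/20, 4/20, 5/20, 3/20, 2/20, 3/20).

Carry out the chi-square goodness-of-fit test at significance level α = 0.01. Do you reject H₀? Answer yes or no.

n = 158; E_i = n·p_i = [23.70, 31.60, 39.50, 23.70, 15.80, 23.70]
χ² = (28−23.70)²/23.70 + (34−31.60)²/31.60 + (7−39.50)²/39.50 + (33−23.70)²/23.70 + (33−15.80)²/15.80 + (23−23.70)²/23.70 = 50.0970
df = 5
p-value (upper-tail) = 0.00000
At α=0.01: p < α → reject H₀

reject H₀: yes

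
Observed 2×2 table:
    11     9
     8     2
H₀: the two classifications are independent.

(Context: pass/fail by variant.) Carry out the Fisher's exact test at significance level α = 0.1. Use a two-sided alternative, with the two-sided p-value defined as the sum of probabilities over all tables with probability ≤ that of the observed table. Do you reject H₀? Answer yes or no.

Margins: r₁=20, r₂=10, c₁=19, c₂=11, n=30
p_obs = C(20,11)·C(10,8)/C(30,19); sum pmf over tables with pmf ≤ p_obs
p-value (two-sided) = 0.24647
At α=0.1: p ≥ α → fail to reject H₀

reject H₀: no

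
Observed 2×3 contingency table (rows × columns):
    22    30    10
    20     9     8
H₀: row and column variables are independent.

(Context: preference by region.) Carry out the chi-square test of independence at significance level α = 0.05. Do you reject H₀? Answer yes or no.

reject H₀: no

Row totals [62, 37], col totals [42, 39, 18], n=99
χ² = (22−26.30)²/26.30 + (30−24.42)²/24.42 + (10−11.27)²/11.27 + (20−15.70)²/15.70 + (9−14.58)²/14.58 + (8−6.73)²/6.73 = 5.6738
df = 2
p-value (upper-tail) = 0.05861
At α=0.05: p ≥ α → fail to reject H₀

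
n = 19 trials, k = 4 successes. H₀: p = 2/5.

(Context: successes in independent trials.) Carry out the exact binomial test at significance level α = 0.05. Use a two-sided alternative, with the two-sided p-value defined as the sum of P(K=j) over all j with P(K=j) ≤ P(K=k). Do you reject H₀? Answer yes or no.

Exact binomial: n=19, k=4, p₀=2/5=0.4000
P(X=j) = C(n,j)·p₀^j·(1−p₀)^(n−j); p = Σ P(X=j) over j with P(X=j) ≤ P(X=4)
p-value (two-sided) = 0.10484
At α=0.05: p ≥ α → fail to reject H₀

reject H₀: no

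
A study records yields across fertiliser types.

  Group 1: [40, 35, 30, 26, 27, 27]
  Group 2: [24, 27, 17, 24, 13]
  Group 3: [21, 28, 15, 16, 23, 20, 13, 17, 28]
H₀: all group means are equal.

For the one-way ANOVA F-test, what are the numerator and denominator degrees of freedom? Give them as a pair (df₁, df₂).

degrees of freedom = [2, 17]

k = 3 groups, N = 20 total
df = (k−1, N−k) = (3−1, 20−3) = (2, 17)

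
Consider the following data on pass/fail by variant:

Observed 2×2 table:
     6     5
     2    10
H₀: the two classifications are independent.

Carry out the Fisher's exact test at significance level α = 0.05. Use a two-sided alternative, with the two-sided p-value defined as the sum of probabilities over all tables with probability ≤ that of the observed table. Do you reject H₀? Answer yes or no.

reject H₀: no

Margins: r₁=11, r₂=12, c₁=8, c₂=15, n=23
p_obs = C(11,6)·C(12,2)/C(23,8); sum pmf over tables with pmf ≤ p_obs
p-value (two-sided) = 0.08938
At α=0.05: p ≥ α → fail to reject H₀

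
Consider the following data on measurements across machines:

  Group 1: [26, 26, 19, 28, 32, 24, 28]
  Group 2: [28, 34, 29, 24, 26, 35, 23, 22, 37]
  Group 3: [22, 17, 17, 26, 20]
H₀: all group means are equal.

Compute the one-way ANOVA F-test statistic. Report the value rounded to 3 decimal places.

test statistic = 4.986

Group means [26.14, 28.67, 20.40], grand mean 25.857
SSB = Σnᵢ(x̄ᵢ−x̄)² = 220.514; SSW = ΣΣ(x−x̄ᵢ)² = 398.057
MSB = 220.514/2 = 110.2571; MSW = 398.057/18 = 22.1143
F = MSB/MSW = 4.9858
df = (2, 18)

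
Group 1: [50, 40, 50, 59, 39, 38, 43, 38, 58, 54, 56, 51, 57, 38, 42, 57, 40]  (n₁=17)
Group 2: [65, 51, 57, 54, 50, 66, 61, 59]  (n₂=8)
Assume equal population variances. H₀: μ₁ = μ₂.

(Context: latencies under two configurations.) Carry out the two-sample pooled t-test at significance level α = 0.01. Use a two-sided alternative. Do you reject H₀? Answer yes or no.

reject H₀: yes

x̄₁=47.647, s₁=8.170, n₁=17
x̄₂=57.875, s₂=6.010, n₂=8
s_p² = [16·8.170² + 7·6.010²]/23 = 57.4242
SE = √(s_p²·(1/17+1/8)) = 3.2490
t = (47.647−57.875)/3.2490 = -3.1480
df = 23
p-value (two-sided) = 0.00450
At α=0.01: p < α → reject H₀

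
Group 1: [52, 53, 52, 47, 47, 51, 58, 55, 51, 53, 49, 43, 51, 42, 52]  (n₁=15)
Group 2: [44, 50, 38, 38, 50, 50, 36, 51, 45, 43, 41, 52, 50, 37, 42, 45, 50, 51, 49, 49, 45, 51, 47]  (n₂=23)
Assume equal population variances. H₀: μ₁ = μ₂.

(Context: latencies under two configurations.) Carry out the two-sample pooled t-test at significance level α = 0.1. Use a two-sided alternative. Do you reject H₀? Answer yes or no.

x̄₁=50.400, s₁=4.239, n₁=15
x̄₂=45.826, s₂=5.114, n₂=23
s_p² = [14·4.239² + 22·5.114²]/36 = 22.9696
SE = √(s_p²·(1/15+1/23)) = 1.5906
t = (50.400−45.826)/1.5906 = 2.8756
df = 36
p-value (two-sided) = 0.00673
At α=0.1: p < α → reject H₀

reject H₀: yes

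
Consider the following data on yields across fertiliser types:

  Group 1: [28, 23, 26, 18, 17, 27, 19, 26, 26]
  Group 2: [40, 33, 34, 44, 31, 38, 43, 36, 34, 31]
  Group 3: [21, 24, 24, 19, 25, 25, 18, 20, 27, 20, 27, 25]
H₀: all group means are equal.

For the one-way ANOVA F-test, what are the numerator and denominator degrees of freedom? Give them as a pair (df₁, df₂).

k = 3 groups, N = 31 total
df = (k−1, N−k) = (3−1, 31−3) = (2, 28)

degrees of freedom = [2, 28]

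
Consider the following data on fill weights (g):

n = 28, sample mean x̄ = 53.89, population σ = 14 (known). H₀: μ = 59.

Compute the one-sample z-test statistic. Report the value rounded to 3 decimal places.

SE = σ/√n = 14/√28 = 2.6458
z = (x̄−μ₀)/SE = (53.89−59)/2.6458 = -1.9314

test statistic = -1.931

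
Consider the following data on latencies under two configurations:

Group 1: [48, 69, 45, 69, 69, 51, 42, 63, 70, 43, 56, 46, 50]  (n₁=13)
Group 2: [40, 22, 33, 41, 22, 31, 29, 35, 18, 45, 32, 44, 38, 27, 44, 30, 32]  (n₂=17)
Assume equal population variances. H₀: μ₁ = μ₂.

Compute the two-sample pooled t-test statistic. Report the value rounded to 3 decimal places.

x̄₁=55.462, s₁=11.027, n₁=13
x̄₂=33.118, s₂=8.146, n₂=17
s_p² = [12·11.027² + 16·8.146²]/28 = 90.0356
SE = √(s_p²·(1/13+1/17)) = 3.4960
t = (55.462−33.118)/3.4960 = 6.3913
df = 28

test statistic = 6.391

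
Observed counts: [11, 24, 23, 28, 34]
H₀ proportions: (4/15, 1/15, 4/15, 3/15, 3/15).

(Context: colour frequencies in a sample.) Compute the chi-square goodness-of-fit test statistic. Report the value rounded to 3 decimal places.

test statistic = 53.146

n = 120; E_i = n·p_i = [32.00, 8.00, 32.00, 24.00, 24.00]
χ² = (11−32.00)²/32.00 + (24−8.00)²/8.00 + (23−32.00)²/32.00 + (28−24.00)²/24.00 + (34−24.00)²/24.00 = 53.1458
df = 4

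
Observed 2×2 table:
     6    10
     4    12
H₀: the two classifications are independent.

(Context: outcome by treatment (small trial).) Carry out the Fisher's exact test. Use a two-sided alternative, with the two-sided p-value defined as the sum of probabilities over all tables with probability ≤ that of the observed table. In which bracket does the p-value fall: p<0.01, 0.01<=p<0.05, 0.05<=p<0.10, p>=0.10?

Margins: r₁=16, r₂=16, c₁=10, c₂=22, n=32
p_obs = C(16,6)·C(16,4)/C(32,10); sum pmf over tables with pmf ≤ p_obs
p-value (two-sided) = 0.70425
→ bracket: p>=0.10

p-value bracket: p>=0.10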